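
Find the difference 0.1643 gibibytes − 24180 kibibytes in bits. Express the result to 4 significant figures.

0.1643 GiB = 1.41133e+9 bit and 24180 KiB = 1.98083e+8 bit.
1.41133e+9 − 1.98083e+8 ≈ 1.213e+9 bit.

1.213e+9 bits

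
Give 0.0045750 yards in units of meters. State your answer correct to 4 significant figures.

1 yard = 0.914400 m.
Thus 0.0045750 × 0.914400 ≈ 0.004183 m.

0.004183 m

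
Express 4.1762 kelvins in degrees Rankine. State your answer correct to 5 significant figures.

°R = K × 9/5.
Applying the formula gives 7.5172 °R.

7.5172 °R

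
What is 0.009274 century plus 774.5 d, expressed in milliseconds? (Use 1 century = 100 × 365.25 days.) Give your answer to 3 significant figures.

9.62e+10 milliseconds

0.009274 century = 2.92665e+10 ms and 774.5 d = 6.69168e+10 ms.
2.92665e+10 + 6.69168e+10 ≈ 9.62e+10 ms.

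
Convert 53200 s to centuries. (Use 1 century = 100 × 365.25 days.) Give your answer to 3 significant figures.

1 second = 3.16881 × 10^-10 century.
Thus 53200 × 3.16881 × 10^-10 ≈ 1.69 × 10^-5 century.

1.69 × 10^-5 centuries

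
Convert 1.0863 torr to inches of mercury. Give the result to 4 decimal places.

1 torr = 0.0393701 inches of mercury.
1.0863 × 0.0393701 ≈ 0.0428 inHg.

0.0428 inches of mercury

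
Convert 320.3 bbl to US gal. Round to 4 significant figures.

1 bbl = 42.0000 US gal.
So 320.3 × 42.0000 ≈ 13450 US gal.

13450 US gal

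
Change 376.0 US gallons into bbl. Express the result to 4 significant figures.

1 US gallon = 0.0238095 bbl.
Thus 376.0 × 0.0238095 ≈ 8.952 bbl.

8.952 bbl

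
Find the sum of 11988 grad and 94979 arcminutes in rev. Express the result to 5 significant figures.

11988 grad = 29.9700 rev and 94979 arcmin = 4.39718 rev.
29.9700 + 4.39718 ≈ 34.367 rev.

34.367 revolutions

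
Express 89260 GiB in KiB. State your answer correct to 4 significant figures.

9.360e+10 kibibytes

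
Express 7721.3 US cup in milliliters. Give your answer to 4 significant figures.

1.827e+6 mL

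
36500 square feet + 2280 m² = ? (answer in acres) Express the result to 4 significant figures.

36500 ft² = 0.837925 acre and 2280 m² = 0.563400 acre.
0.837925 + 0.563400 ≈ 1.401 acre.

1.401 acres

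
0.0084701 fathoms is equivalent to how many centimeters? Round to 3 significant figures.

1 fathom = 182.880 centimeters.
0.0084701 × 182.880 ≈ 1.55 cm.

1.55 centimeters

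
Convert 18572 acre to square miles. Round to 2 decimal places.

29.02 mi²

1 acre = 0.00156250 square miles.
So 18572 × 0.00156250 ≈ 29.02 mi².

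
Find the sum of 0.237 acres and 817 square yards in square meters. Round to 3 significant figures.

1640 m²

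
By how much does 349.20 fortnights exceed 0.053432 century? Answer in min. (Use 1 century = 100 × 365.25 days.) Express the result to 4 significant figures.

4.230 × 10^6 minutes

349.20 fortnight = 7.03987 × 10^6 min and 0.053432 century = 2.81031 × 10^6 min.
7.03987 × 10^6 − 2.81031 × 10^6 ≈ 4.230 × 10^6 min.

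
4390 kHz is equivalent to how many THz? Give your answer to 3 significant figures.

1 kHz = 1.00000e-9 THz.
Thus 4390 × 1.00000e-9 ≈ 4.39e-6 THz.

4.39e-6 THz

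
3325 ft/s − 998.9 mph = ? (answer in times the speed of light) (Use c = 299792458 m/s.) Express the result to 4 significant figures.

1.891e-6 c

3325 ft/s = 3.38054e-6 c and 998.9 mph = 1.48952e-6 c.
3.38054e-6 − 1.48952e-6 ≈ 1.891e-6 c.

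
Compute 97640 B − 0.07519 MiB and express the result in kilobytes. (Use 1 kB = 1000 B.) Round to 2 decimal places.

97640 B = 97.6400 kB and 0.07519 MiB = 78.8424 kB.
97.6400 − 78.8424 ≈ 18.80 kB.

18.80 kilobytes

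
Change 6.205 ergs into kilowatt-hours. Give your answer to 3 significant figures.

1.72e-13 kilowatt-hours

1 erg = 2.77778e-14 kilowatt-hours.
Thus 6.205 × 2.77778e-14 ≈ 1.72e-13 kWh.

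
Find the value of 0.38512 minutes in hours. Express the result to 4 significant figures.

0.006419 hours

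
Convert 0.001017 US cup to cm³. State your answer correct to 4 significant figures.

0.2406 cm³

1 US cup = 236.588 cm³.
Then 0.001017 × 236.588 ≈ 0.2406 cm³.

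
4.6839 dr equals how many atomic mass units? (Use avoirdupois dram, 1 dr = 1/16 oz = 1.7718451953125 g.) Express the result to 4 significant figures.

1 dr = 1.06703e+24 atomic mass units.
Thus 4.6839 × 1.06703e+24 ≈ 4.998e+24 u.

4.998e+24 atomic mass units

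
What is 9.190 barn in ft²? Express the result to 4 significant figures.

9.892e-27 square feet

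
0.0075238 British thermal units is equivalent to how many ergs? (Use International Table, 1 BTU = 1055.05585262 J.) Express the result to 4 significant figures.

7.938 × 10^7 erg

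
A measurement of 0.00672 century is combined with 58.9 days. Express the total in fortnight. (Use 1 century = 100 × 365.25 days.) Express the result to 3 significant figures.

0.00672 century = 17.5320 fortnight and 58.9 d = 4.20714 fortnight.
17.5320 + 4.20714 ≈ 21.7 fortnight.

21.7 fortnight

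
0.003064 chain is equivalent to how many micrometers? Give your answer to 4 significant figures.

1 chain = 2.01168 × 10^7 μm.
Thus 0.003064 × 2.01168 × 10^7 ≈ 61640 μm.

61640 μm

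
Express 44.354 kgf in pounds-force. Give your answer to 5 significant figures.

1 kgf = 2.20462 lbf.
So 44.354 × 2.20462 ≈ 97.784 lbf.

97.784 pounds-force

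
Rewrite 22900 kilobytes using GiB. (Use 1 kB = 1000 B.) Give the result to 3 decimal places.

0.021 gibibytes

1 kB = 9.31323e-7 GiB.
Then 22900 × 9.31323e-7 ≈ 0.021 GiB.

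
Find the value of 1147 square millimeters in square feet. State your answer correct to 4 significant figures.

1 square millimeter = 1.07639 × 10^-5 ft².
1147 × 1.07639 × 10^-5 ≈ 0.01235 ft².

0.01235 ft²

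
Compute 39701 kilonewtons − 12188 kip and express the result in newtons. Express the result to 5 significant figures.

39701 kN = 3.97010 × 10^7 N and 12188 kip = 5.42149 × 10^7 N.
3.97010 × 10^7 − 5.42149 × 10^7 ≈ -1.4514 × 10^7 N.

-1.4514 × 10^7 N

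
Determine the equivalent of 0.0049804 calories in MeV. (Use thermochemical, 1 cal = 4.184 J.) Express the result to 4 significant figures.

1 calorie = 2.61145e+13 MeV.
Then 0.0049804 × 2.61145e+13 ≈ 1.301e+11 MeV.

1.301e+11 MeV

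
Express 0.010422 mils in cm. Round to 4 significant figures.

1 mil = 0.00254000 centimeters.
So 0.010422 × 0.00254000 ≈ 2.647 × 10^-5 cm.

2.647 × 10^-5 cm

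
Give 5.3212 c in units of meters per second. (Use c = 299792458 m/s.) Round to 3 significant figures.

1.60e+9 m/s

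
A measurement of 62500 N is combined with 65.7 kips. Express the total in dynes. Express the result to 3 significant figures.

3.55 × 10^10 dynes

62500 N = 6.25000 × 10^9 dyn and 65.7 kip = 2.92248 × 10^10 dyn.
6.25000 × 10^9 + 2.92248 × 10^10 ≈ 3.55 × 10^10 dyn.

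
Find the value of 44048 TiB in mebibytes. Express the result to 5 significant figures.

1 tebibyte = 1.04858e+6 mebibytes.
So 44048 × 1.04858e+6 ≈ 4.6188e+10 MiB.

4.6188e+10 MiB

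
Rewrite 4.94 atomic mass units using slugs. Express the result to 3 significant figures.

1 atomic mass unit = 1.13783e-28 slug.
Then 4.94 × 1.13783e-28 ≈ 5.62e-28 slug.

5.62e-28 slug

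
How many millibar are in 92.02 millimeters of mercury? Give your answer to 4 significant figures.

122.7 millibar

1 millimeter of mercury = 1.33322 mbar.
Then 92.02 × 1.33322 ≈ 122.7 mbar.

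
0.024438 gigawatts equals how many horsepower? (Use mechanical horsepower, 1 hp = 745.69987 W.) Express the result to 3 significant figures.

32800 hp

1 GW = 1.34102 × 10^6 horsepower.
Then 0.024438 × 1.34102 × 10^6 ≈ 32800 hp.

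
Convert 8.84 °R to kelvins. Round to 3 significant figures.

°R = K × 9/5.
Applying the formula gives 4.91 K.

4.91 K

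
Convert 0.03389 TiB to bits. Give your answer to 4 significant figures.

1 TiB = 8.79609 × 10^12 bit.
So 0.03389 × 8.79609 × 10^12 ≈ 2.981 × 10^11 bit.

2.981 × 10^11 bit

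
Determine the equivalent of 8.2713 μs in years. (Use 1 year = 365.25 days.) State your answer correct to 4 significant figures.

2.621 × 10^-13 yr

1 μs = 3.16881 × 10^-14 yr.
8.2713 × 3.16881 × 10^-14 ≈ 2.621 × 10^-13 yr.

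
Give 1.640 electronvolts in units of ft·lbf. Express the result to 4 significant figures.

1.938 × 10^-19 ft·lbf

1 eV = 1.18170 × 10^-19 ft·lbf.
Thus 1.640 × 1.18170 × 10^-19 ≈ 1.938 × 10^-19 ft·lbf.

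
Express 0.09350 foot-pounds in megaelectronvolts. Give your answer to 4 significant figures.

7.912 × 10^11 MeV

1 ft·lbf = 8.46235 × 10^12 megaelectronvolts.
So 0.09350 × 8.46235 × 10^12 ≈ 7.912 × 10^11 MeV.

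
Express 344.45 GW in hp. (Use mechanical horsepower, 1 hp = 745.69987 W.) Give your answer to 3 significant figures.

1 GW = 1.34102e+6 hp.
344.45 × 1.34102e+6 ≈ 4.62e+8 hp.

4.62e+8 hp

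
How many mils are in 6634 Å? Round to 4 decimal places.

1 Å = 3.93701e-6 mil.
Then 6634 × 3.93701e-6 ≈ 0.0261 mil.

0.0261 mil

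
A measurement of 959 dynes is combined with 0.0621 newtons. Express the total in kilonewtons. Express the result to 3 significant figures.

7.17 × 10^-5 kilonewtons

959 dyn = 9.59000 × 10^-6 kN and 0.0621 N = 6.21000 × 10^-5 kN.
9.59000 × 10^-6 + 6.21000 × 10^-5 ≈ 7.17 × 10^-5 kN.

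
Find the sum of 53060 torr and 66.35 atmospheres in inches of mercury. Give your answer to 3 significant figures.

4070 inHg

53060 torr = 2088.98 inHg and 66.35 atm = 1985.28 inHg.
2088.98 + 1985.28 ≈ 4070 inHg.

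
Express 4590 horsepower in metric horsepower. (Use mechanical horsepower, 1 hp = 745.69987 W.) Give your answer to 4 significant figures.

1 horsepower = 1.01387 metric horsepower.
Thus 4590 × 1.01387 ≈ 4654 PS.

4654 PS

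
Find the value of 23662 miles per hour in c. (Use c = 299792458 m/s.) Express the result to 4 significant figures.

3.528e-5 c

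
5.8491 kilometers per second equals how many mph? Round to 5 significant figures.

1 kilometer per second = 2236.94 mph.
5.8491 × 2236.94 ≈ 13084 mph.

13084 mph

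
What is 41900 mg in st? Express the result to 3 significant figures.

1 milligram = 1.57473e-7 stone.
Thus 41900 × 1.57473e-7 ≈ 0.00660 st.

0.00660 stone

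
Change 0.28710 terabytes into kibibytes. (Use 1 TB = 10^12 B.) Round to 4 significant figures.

2.804e+8 KiB

1 terabyte = 9.765625e+8 kibibytes.
Then 0.28710 × 9.765625e+8 ≈ 2.804e+8 KiB.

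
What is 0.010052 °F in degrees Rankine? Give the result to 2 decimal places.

459.68 degrees Rankine

°R = °F + 459.67.
Applying the formula gives 459.68 °R.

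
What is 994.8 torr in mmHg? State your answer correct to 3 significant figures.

995 mmHg

1 torr = 1.00000 millimeters of mercury.
So 994.8 × 1.00000 ≈ 995 mmHg.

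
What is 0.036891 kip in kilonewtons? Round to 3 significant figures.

0.164 kilonewtons

1 kip = 4.44822 kN.
Thus 0.036891 × 4.44822 ≈ 0.164 kN.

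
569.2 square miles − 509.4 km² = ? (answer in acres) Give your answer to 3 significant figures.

238000 acre

569.2 mi² = 364288 acre and 509.4 km² = 125875 acre.
364288 − 125875 ≈ 238000 acre.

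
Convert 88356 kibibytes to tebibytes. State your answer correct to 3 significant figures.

1 KiB = 9.31323 × 10^-10 TiB.
88356 × 9.31323 × 10^-10 ≈ 8.23 × 10^-5 TiB.

8.23 × 10^-5 tebibytes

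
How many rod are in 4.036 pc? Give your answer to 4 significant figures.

1 parsec = 6.13552e+15 rod.
4.036 × 6.13552e+15 ≈ 2.476e+16 rod.

2.476e+16 rod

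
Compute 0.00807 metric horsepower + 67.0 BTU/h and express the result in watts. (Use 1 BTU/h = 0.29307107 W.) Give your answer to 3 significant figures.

25.6 W

0.00807 PS = 5.93547 W and 67.0 BTU/h = 19.6358 W.
5.93547 + 19.6358 ≈ 25.6 W.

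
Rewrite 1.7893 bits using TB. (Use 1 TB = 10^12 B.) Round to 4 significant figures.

2.237e-13 TB

1 bit = 1.25000e-13 TB.
Then 1.7893 × 1.25000e-13 ≈ 2.237e-13 TB.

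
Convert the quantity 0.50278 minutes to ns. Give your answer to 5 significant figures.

3.0167e+10 nanoseconds

1 min = 6.00000e+10 ns.
So 0.50278 × 6.00000e+10 ≈ 3.0167e+10 ns.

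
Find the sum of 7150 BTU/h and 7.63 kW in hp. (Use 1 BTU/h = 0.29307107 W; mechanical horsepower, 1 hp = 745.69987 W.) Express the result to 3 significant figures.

13.0 hp

7150 BTU/h = 2.81006 hp and 7.63 kW = 10.2320 hp.
2.81006 + 10.2320 ≈ 13.0 hp.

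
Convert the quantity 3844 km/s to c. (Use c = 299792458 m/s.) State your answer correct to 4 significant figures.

1 kilometer per second = 3.33564 × 10^-6 times the speed of light.
Then 3844 × 3.33564 × 10^-6 ≈ 0.01282 c.

0.01282 times the speed of light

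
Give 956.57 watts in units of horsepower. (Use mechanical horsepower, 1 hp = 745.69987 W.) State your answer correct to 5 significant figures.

1.2828 hp

1 watt = 0.00134102 hp.
Then 956.57 × 0.00134102 ≈ 1.2828 hp.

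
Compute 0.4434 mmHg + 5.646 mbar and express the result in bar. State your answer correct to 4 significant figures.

0.4434 mmHg = 0.000591151 bar and 5.646 mbar = 0.00564600 bar.
0.000591151 + 0.00564600 ≈ 0.006237 bar.

0.006237 bar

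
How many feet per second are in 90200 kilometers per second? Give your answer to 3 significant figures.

2.96 × 10^8 ft/s

1 km/s = 3280.84 feet per second.
90200 × 3280.84 ≈ 2.96 × 10^8 ft/s.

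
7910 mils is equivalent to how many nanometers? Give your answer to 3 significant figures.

1 mil = 25400.0 nanometers.
Then 7910 × 25400.0 ≈ 2.01 × 10^8 nm.

2.01 × 10^8 nm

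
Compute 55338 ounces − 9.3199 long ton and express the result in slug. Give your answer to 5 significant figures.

55338 oz = 107.497 slug and 9.3199 long ton = 648.864 slug.
107.497 − 648.864 ≈ -541.37 slug.

-541.37 slug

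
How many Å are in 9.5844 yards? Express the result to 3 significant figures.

8.76 × 10^10 angstroms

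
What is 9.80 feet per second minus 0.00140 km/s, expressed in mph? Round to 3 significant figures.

9.80 ft/s = 6.68182 mph and 0.00140 km/s = 3.13171 mph.
6.68182 − 3.13171 ≈ 3.55 mph.

3.55 miles per hour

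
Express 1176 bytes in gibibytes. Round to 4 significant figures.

1.095e-6 gibibytes

1 B = 9.31323e-10 GiB.
So 1176 × 9.31323e-10 ≈ 1.095e-6 GiB.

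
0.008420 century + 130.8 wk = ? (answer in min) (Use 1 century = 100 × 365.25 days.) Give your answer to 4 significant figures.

0.008420 century = 442858 min and 130.8 wk = 1.31846 × 10^6 min.
442858 + 1.31846 × 10^6 ≈ 1.761 × 10^6 min.

1.761 × 10^6 min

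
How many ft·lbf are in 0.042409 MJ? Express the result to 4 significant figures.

31280 ft·lbf

1 megajoule = 737562 foot-pounds.
0.042409 × 737562 ≈ 31280 ft·lbf.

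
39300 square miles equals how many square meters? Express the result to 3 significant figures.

1.02 × 10^11 square meters

1 square mile = 2.58999 × 10^6 square meters.
39300 × 2.58999 × 10^6 ≈ 1.02 × 10^11 m².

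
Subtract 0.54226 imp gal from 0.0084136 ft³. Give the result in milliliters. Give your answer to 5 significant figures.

0.0084136 ft³ = 238.247 mL and 0.54226 imp gal = 2465.16 mL.
238.247 − 2465.16 ≈ -2226.9 mL.

-2226.9 mL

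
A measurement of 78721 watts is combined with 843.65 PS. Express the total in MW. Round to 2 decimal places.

78721 W = 0.0787210 MW and 843.65 PS = 0.620504 MW.
0.0787210 + 0.620504 ≈ 0.70 MW.

0.70 MW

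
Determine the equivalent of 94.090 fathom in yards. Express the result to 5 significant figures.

188.18 yd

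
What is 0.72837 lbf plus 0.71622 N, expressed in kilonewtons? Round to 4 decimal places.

0.0040 kN

0.72837 lbf = 0.00323995 kN and 0.71622 N = 0.000716220 kN.
0.00323995 + 0.000716220 ≈ 0.0040 kN.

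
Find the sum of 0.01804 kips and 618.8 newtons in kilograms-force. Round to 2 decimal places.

71.28 kgf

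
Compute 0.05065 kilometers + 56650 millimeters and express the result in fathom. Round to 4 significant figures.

58.67 fathom

0.05065 km = 27.6958 fathom and 56650 mm = 30.9766 fathom.
27.6958 + 30.9766 ≈ 58.67 fathom.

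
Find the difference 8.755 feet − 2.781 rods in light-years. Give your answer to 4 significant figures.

-1.196e-15 light-years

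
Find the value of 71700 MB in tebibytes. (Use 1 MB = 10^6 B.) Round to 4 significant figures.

0.06521 TiB

1 megabyte = 9.09495e-7 tebibytes.
71700 × 9.09495e-7 ≈ 0.06521 TiB.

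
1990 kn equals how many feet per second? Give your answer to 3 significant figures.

3360 feet per second

1 knot = 1.68781 ft/s.
Then 1990 × 1.68781 ≈ 3360 ft/s.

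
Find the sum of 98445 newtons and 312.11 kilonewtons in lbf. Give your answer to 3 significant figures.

98445 N = 22131.3 lbf and 312.11 kN = 70165.1 lbf.
22131.3 + 70165.1 ≈ 92300 lbf.

92300 lbf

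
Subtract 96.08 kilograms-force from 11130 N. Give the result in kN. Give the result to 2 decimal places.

11130 N = 11.1300 kN and 96.08 kgf = 0.942223 kN.
11.1300 − 0.942223 ≈ 10.19 kN.

10.19 kilonewtons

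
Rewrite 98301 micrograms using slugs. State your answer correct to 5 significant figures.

6.7358e-6 slug

1 μg = 6.85218e-11 slugs.
Then 98301 × 6.85218e-11 ≈ 6.7358e-6 slug.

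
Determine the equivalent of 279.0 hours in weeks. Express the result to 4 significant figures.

1 h = 0.00595238 weeks.
Then 279.0 × 0.00595238 ≈ 1.661 wk.

1.661 wk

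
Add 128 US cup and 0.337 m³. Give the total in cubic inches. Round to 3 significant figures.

22400 cubic inches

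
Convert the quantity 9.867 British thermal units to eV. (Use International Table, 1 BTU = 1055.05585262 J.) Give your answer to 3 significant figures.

6.50e+22 eV

1 British thermal unit = 6.58514e+21 electronvolts.
Then 9.867 × 6.58514e+21 ≈ 6.50e+22 eV.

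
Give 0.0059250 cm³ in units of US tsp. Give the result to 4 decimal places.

1 cm³ = 0.202884 US teaspoons.
Thus 0.0059250 × 0.202884 ≈ 0.0012 US tsp.

0.0012 US teaspoons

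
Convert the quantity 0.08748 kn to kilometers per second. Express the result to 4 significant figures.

4.500e-5 kilometers per second

1 kn = 0.000514444 km/s.
0.08748 × 0.000514444 ≈ 4.500e-5 km/s.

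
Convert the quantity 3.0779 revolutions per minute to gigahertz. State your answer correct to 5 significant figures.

1 revolution per minute = 1.66667 × 10^-11 gigahertz.
Thus 3.0779 × 1.66667 × 10^-11 ≈ 5.1298 × 10^-11 GHz.

5.1298 × 10^-11 gigahertz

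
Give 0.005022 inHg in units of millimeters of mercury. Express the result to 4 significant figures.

1 inHg = 25.4000 mmHg.
So 0.005022 × 25.4000 ≈ 0.1276 mmHg.

0.1276 mmHg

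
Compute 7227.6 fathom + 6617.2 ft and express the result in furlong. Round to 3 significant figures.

75.7 furlong

7227.6 fathom = 65.7055 furlong and 6617.2 ft = 10.0261 furlong.
65.7055 + 10.0261 ≈ 75.7 furlong.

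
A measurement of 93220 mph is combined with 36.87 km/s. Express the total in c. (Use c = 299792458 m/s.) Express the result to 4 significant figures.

93220 mph = 0.000139006 c and 36.87 km/s = 0.000122985 c.
0.000139006 + 0.000122985 ≈ 0.0002620 c.

0.0002620 c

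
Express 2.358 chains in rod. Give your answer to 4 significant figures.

9.432 rods

1 chain = 4.00000 rod.
Then 2.358 × 4.00000 ≈ 9.432 rod.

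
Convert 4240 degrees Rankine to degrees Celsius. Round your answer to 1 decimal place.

2082.4 degrees Celsius

°R = (°C + 273.15) × 9/5.
Applying the formula gives 2082.4 °C.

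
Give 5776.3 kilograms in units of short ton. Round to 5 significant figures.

6.3673 short ton

1 kilogram = 0.00110231 short tons.
So 5776.3 × 0.00110231 ≈ 6.3673 short ton.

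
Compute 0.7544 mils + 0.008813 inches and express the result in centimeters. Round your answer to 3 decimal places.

0.024 cm

0.7544 mil = 0.00191618 cm and 0.008813 in = 0.0223850 cm.
0.00191618 + 0.0223850 ≈ 0.024 cm.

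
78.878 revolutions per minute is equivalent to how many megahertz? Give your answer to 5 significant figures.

1.3146e-6 MHz

1 revolution per minute = 1.66667e-8 megahertz.
78.878 × 1.66667e-8 ≈ 1.3146e-6 MHz.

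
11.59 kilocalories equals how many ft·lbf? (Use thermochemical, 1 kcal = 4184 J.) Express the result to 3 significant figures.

35800 ft·lbf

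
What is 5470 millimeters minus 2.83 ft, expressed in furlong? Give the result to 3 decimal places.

0.023 furlong

5470 mm = 0.0271912 furlong and 2.83 ft = 0.00428788 furlong.
0.0271912 − 0.00428788 ≈ 0.023 furlong.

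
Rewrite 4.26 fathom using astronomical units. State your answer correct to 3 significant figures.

1 fathom = 1.22248 × 10^-11 astronomical units.
So 4.26 × 1.22248 × 10^-11 ≈ 5.21 × 10^-11 au.

5.21 × 10^-11 au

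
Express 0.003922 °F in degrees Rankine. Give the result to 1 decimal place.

459.7 °R

°R = °F + 459.67.
Applying the formula gives 459.7 °R.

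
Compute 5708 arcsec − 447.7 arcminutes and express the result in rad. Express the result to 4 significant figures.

5708 arcsec = 0.0276732 rad and 447.7 arcmin = 0.130231 rad.
0.0276732 − 0.130231 ≈ -0.1026 rad.

-0.1026 radians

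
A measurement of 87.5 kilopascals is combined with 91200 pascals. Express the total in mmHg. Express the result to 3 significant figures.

87.5 kPa = 656.304 mmHg and 91200 Pa = 684.056 mmHg.
656.304 + 684.056 ≈ 1340 mmHg.

1340 mmHg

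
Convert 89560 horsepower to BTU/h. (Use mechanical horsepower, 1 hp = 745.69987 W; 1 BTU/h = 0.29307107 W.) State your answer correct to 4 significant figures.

1 hp = 2544.43 BTU/h.
Then 89560 × 2544.43 ≈ 2.279e+8 BTU/h.

2.279e+8 BTU/h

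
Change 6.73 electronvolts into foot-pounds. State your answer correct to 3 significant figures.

7.95 × 10^-19 ft·lbf

1 eV = 1.18170 × 10^-19 ft·lbf.
So 6.73 × 1.18170 × 10^-19 ≈ 7.95 × 10^-19 ft·lbf.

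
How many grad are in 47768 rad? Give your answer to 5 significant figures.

3.0410 × 10^6 grad

1 radian = 63.6620 grad.
47768 × 63.6620 ≈ 3.0410 × 10^6 grad.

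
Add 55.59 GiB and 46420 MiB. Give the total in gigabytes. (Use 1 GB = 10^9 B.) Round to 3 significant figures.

55.59 GiB = 59.6893 GB and 46420 MiB = 48.6749 GB.
59.6893 + 48.6749 ≈ 108 GB.

108 gigabytes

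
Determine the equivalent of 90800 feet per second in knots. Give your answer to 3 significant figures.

53800 kn

1 ft/s = 0.592484 knots.
Then 90800 × 0.592484 ≈ 53800 kn.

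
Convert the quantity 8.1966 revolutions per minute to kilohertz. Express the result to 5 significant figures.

0.00013661 kilohertz

1 rpm = 1.66667 × 10^-5 kilohertz.
Then 8.1966 × 1.66667 × 10^-5 ≈ 0.00013661 kHz.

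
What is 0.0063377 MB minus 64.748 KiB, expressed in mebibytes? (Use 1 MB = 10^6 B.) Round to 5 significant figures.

-0.057186 MiB

0.0063377 MB = 0.00604410 MiB and 64.748 KiB = 0.0632305 MiB.
0.00604410 − 0.0632305 ≈ -0.057186 MiB.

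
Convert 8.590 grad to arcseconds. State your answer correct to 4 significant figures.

1 grad = 3240.00 arcsec.
Then 8.590 × 3240.00 ≈ 27830 arcsec.

27830 arcseconds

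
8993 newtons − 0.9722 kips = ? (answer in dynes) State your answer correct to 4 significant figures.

8993 N = 8.99300 × 10^8 dyn and 0.9722 kip = 4.32456 × 10^8 dyn.
8.99300 × 10^8 − 4.32456 × 10^8 ≈ 4.668 × 10^8 dyn.

4.668 × 10^8 dynes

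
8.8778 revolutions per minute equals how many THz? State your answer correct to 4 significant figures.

1.480e-13 THz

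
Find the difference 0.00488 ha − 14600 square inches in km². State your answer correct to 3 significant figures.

3.94e-5 square kilometers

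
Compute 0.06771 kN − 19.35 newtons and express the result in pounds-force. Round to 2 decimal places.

10.87 lbf

0.06771 kN = 15.2218 lbf and 19.35 N = 4.35005 lbf.
15.2218 − 4.35005 ≈ 10.87 lbf.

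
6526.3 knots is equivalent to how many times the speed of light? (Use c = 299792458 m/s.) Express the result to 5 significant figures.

1.1199e-5 c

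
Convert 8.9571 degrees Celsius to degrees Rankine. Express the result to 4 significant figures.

507.8 degrees Rankine

°R = (°C + 273.15) × 9/5.
Applying the formula gives 507.8 °R.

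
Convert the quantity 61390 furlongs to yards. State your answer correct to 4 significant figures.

1.351 × 10^7 yd

1 furlong = 220.000 yards.
Thus 61390 × 220.000 ≈ 1.351 × 10^7 yd.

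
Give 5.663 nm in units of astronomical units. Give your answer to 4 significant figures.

3.785 × 10^-20 au

1 nanometer = 6.68459 × 10^-21 au.
Thus 5.663 × 6.68459 × 10^-21 ≈ 3.785 × 10^-20 au.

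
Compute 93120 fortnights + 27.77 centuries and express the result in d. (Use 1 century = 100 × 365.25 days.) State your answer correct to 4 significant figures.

2.318e+6 d

93120 fortnight = 1.30368e+6 d and 27.77 century = 1.01430e+6 d.
1.30368e+6 + 1.01430e+6 ≈ 2.318e+6 d.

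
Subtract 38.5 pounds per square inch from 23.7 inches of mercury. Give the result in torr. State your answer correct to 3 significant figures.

23.7 inHg = 601.980 torr and 38.5 psi = 1991.02 torr.
601.980 − 1991.02 ≈ -1390 torr.

-1390 torr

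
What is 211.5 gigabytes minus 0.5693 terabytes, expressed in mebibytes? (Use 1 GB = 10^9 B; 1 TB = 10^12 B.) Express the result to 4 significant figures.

-341200 mebibytes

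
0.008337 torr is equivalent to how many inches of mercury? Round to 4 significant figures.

0.0003282 inHg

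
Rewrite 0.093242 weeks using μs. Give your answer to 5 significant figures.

5.6393e+10 μs

1 wk = 6.04800e+11 μs.
0.093242 × 6.04800e+11 ≈ 5.6393e+10 μs.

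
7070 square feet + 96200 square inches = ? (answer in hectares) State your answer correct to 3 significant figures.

0.0719 hectares

7070 ft² = 0.0656824 ha and 96200 in² = 0.00620644 ha.
0.0656824 + 0.00620644 ≈ 0.0719 ha.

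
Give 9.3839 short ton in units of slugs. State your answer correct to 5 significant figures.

1 short ton = 62.1619 slug.
Then 9.3839 × 62.1619 ≈ 583.32 slug.

583.32 slug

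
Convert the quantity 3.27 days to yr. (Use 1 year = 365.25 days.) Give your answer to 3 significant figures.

0.00895 years

1 d = 0.00273785 yr.
Then 3.27 × 0.00273785 ≈ 0.00895 yr.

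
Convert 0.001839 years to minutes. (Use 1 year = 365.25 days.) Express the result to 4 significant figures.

1 year = 525960 minutes.
0.001839 × 525960 ≈ 967.2 min.

967.2 min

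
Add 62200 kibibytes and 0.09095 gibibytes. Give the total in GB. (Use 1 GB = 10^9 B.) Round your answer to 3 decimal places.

62200 KiB = 0.0636928 GB and 0.09095 GiB = 0.0976568 GB.
0.0636928 + 0.0976568 ≈ 0.161 GB.

0.161 GB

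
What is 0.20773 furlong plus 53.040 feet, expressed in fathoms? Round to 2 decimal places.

31.69 fathoms

0.20773 furlong = 22.8503 fathom and 53.040 ft = 8.84000 fathom.
22.8503 + 8.84000 ≈ 31.69 fathom.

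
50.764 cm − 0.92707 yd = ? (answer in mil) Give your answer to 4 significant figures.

50.764 cm = 19985.8 mil and 0.92707 yd = 33374.5 mil.
19985.8 − 33374.5 ≈ -13390 mil.

-13390 mil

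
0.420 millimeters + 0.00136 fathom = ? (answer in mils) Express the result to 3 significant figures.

0.420 mm = 16.5354 mil and 0.00136 fathom = 97.9200 mil.
16.5354 + 97.9200 ≈ 114 mil.

114 mil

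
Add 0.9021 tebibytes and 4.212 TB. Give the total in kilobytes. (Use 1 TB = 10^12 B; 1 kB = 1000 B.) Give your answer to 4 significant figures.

0.9021 TiB = 9.91869 × 10^8 kB and 4.212 TB = 4.21200 × 10^9 kB.
9.91869 × 10^8 + 4.21200 × 10^9 ≈ 5.204 × 10^9 kB.

5.204 × 10^9 kB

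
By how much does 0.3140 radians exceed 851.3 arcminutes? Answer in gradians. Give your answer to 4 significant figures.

4.225 grad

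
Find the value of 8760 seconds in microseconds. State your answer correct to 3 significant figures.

1 second = 1.00000 × 10^6 μs.
So 8760 × 1.00000 × 10^6 ≈ 8.76 × 10^9 μs.

8.76 × 10^9 microseconds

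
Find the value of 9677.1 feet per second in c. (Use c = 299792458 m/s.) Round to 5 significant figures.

1 ft/s = 1.01670 × 10^-9 c.
Thus 9677.1 × 1.01670 × 10^-9 ≈ 9.8387 × 10^-6 c.

9.8387 × 10^-6 c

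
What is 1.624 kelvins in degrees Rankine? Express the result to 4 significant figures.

2.923 degrees Rankine

°R = K × 9/5.
Applying the formula gives 2.923 °R.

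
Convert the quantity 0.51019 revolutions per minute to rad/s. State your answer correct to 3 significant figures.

0.0534 radians per second

1 revolution per minute = 0.104720 rad/s.
0.51019 × 0.104720 ≈ 0.0534 rad/s.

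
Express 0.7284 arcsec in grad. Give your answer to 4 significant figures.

0.0002248 grad

1 arcsecond = 0.000308642 grad.
So 0.7284 × 0.000308642 ≈ 0.0002248 grad.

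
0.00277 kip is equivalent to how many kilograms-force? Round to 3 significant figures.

1.26 kilograms-force

1 kip = 453.592 kgf.
0.00277 × 453.592 ≈ 1.26 kgf.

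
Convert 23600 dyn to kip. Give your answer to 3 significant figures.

5.31e-5 kips

1 dyne = 2.24809e-9 kip.
Thus 23600 × 2.24809e-9 ≈ 5.31e-5 kip.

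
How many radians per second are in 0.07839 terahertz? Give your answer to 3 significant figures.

4.93e+11 radians per second

1 terahertz = 6.28319e+12 radians per second.
Thus 0.07839 × 6.28319e+12 ≈ 4.93e+11 rad/s.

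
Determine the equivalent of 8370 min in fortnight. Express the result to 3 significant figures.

0.415 fortnight

1 min = 4.96032e-5 fortnight.
So 8370 × 4.96032e-5 ≈ 0.415 fortnight.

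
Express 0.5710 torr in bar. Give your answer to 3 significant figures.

1 torr = 0.00133322 bar.
Thus 0.5710 × 0.00133322 ≈ 0.000761 bar.

0.000761 bar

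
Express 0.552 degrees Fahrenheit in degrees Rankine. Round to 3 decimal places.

460.222 degrees Rankine

°R = °F + 459.67.
Applying the formula gives 460.222 °R.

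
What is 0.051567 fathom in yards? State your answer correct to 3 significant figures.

0.103 yd

1 fathom = 2.00000 yards.
Thus 0.051567 × 2.00000 ≈ 0.103 yd.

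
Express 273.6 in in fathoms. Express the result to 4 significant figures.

3.800 fathom

1 in = 0.0138889 fathoms.
Then 273.6 × 0.0138889 ≈ 3.800 fathom.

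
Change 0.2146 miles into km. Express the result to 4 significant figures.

1 mi = 1.60934 km.
0.2146 × 1.60934 ≈ 0.3454 km.

0.3454 km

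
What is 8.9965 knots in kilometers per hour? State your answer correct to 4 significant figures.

1 kn = 1.85200 kilometers per hour.
Thus 8.9965 × 1.85200 ≈ 16.66 km/h.

16.66 km/h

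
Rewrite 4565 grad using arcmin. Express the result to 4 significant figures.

1 gradian = 54.0000 arcminutes.
4565 × 54.0000 ≈ 246500 arcmin.

246500 arcmin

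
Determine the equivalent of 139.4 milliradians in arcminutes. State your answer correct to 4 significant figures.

479.2 arcminutes

1 milliradian = 3.43775 arcminutes.
Thus 139.4 × 3.43775 ≈ 479.2 arcmin.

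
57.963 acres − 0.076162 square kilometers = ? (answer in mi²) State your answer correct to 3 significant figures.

57.963 acre = 0.0905672 mi² and 0.076162 km² = 0.0294063 mi².
0.0905672 − 0.0294063 ≈ 0.0612 mi².

0.0612 mi²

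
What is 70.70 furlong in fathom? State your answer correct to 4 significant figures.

7777 fathoms

1 furlong = 110.000 fathom.
Thus 70.70 × 110.000 ≈ 7777 fathom.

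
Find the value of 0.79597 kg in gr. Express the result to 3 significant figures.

12300 gr

1 kg = 15432.4 grains.
Thus 0.79597 × 15432.4 ≈ 12300 gr.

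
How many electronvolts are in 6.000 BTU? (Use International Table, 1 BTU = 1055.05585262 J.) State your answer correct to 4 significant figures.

1 BTU = 6.58514e+21 eV.
6.000 × 6.58514e+21 ≈ 3.951e+22 eV.

3.951e+22 electronvolts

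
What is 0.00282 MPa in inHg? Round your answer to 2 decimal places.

1 MPa = 295.300 inHg.
Thus 0.00282 × 295.300 ≈ 0.83 inHg.

0.83 inches of mercury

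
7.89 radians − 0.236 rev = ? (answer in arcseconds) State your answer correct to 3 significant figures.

1.32 × 10^6 arcsec

7.89 rad = 1.62743 × 10^6 arcsec and 0.236 rev = 305856 arcsec.
1.62743 × 10^6 − 305856 ≈ 1.32 × 10^6 arcsec.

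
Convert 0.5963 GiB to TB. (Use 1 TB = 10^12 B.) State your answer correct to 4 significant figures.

0.0006403 TB

1 gibibyte = 0.00107374 TB.
0.5963 × 0.00107374 ≈ 0.0006403 TB.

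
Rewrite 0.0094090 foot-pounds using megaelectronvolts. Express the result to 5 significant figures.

7.9622e+10 MeV

1 foot-pound = 8.46235e+12 megaelectronvolts.
So 0.0094090 × 8.46235e+12 ≈ 7.9622e+10 MeV.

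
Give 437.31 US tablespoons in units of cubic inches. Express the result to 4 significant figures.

1 US tablespoon = 0.902344 in³.
So 437.31 × 0.902344 ≈ 394.6 in³.

394.6 in³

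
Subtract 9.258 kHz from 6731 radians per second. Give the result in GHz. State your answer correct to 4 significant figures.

6731 rad/s = 1.07127e-6 GHz and 9.258 kHz = 9.25800e-6 GHz.
1.07127e-6 − 9.25800e-6 ≈ -8.187e-6 GHz.

-8.187e-6 gigahertz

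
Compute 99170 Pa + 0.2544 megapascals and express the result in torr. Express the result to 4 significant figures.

2652 torr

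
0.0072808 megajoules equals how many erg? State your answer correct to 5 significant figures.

7.2808 × 10^10 ergs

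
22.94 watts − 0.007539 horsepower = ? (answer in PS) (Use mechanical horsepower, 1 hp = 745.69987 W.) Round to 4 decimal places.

0.0235 PS

22.94 W = 0.0311897 PS and 0.007539 hp = 0.00764356 PS.
0.0311897 − 0.00764356 ≈ 0.0235 PS.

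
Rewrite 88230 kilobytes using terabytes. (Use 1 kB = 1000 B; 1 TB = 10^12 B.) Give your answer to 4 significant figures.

1 kB = 1.00000e-9 terabytes.
88230 × 1.00000e-9 ≈ 8.823e-5 TB.

8.823e-5 TB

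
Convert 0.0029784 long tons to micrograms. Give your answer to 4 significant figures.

3.026 × 10^9 micrograms

1 long ton = 1.01605 × 10^12 micrograms.
Then 0.0029784 × 1.01605 × 10^12 ≈ 3.026 × 10^9 μg.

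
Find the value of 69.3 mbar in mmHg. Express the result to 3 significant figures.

1 millibar = 0.750062 mmHg.
So 69.3 × 0.750062 ≈ 52.0 mmHg.

52.0 mmHg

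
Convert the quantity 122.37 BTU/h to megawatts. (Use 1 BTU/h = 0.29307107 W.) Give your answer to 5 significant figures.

1 BTU per hour = 2.93071 × 10^-7 MW.
So 122.37 × 2.93071 × 10^-7 ≈ 3.5863 × 10^-5 MW.

3.5863 × 10^-5 MW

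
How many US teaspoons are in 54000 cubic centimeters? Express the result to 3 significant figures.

1 cm³ = 0.202884 US teaspoons.
Then 54000 × 0.202884 ≈ 11000 US tsp.

11000 US teaspoons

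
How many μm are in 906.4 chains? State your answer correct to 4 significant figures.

1.823e+10 micrometers

1 chain = 2.01168e+7 μm.
So 906.4 × 2.01168e+7 ≈ 1.823e+10 μm.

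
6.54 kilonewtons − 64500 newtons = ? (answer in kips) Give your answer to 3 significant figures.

6.54 kN = 1.47025 kip and 64500 N = 14.5002 kip.
1.47025 − 14.5002 ≈ -13.0 kip.

-13.0 kip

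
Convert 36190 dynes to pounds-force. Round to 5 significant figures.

0.081358 lbf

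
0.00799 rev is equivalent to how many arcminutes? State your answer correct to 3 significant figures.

1 rev = 21600.0 arcmin.
So 0.00799 × 21600.0 ≈ 173 arcmin.

173 arcminutes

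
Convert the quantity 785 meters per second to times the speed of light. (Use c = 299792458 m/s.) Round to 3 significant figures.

1 m/s = 3.33564e-9 c.
Thus 785 × 3.33564e-9 ≈ 2.62e-6 c.

2.62e-6 times the speed of light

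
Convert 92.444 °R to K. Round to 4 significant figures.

51.36 kelvins

°R = K × 9/5.
Applying the formula gives 51.36 K.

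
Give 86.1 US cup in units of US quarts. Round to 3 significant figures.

1 US cup = 0.250000 US quarts.
86.1 × 0.250000 ≈ 21.5 US qt.

21.5 US quarts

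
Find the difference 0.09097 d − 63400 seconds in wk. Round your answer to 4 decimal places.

0.09097 d = 0.0129957 wk and 63400 s = 0.104828 wk.
0.0129957 − 0.104828 ≈ -0.0918 wk.

-0.0918 wk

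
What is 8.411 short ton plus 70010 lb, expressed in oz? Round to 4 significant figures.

8.411 short ton = 269152 oz and 70010 lb = 1.12016 × 10^6 oz.
269152 + 1.12016 × 10^6 ≈ 1.389 × 10^6 oz.

1.389 × 10^6 oz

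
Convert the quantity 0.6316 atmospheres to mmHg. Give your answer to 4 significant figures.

480.0 millimeters of mercury

1 atmosphere = 760.000 mmHg.
0.6316 × 760.000 ≈ 480.0 mmHg.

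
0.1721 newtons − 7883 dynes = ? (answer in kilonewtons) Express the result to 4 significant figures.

0.1721 N = 0.000172100 kN and 7883 dyn = 7.88300e-5 kN.
0.000172100 − 7.88300e-5 ≈ 9.327e-5 kN.

9.327e-5 kilonewtons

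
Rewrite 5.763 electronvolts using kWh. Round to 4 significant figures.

2.565e-25 kWh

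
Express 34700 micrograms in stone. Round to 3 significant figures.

1 μg = 1.57473 × 10^-10 stone.
Then 34700 × 1.57473 × 10^-10 ≈ 5.46 × 10^-6 st.

5.46 × 10^-6 st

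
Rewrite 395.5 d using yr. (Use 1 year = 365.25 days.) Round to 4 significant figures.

1 day = 0.00273785 yr.
395.5 × 0.00273785 ≈ 1.083 yr.

1.083 yr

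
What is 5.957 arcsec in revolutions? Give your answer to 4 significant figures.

4.596e-6 rev

1 arcsecond = 7.71605e-7 rev.
Thus 5.957 × 7.71605e-7 ≈ 4.596e-6 rev.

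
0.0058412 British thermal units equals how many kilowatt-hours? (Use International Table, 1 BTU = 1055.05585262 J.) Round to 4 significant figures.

1.712e-6 kilowatt-hours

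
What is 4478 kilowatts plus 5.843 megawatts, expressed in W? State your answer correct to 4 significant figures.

1.032 × 10^7 W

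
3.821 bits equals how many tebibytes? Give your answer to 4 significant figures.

4.344e-13 TiB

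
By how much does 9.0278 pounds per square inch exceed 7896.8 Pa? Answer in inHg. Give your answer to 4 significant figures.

9.0278 psi = 18.3808 inHg and 7896.8 Pa = 2.33192 inHg.
18.3808 − 2.33192 ≈ 16.05 inHg.

16.05 inHg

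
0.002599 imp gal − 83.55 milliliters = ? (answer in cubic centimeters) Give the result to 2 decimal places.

0.002599 imp gal = 11.8153 cm³ and 83.55 mL = 83.5500 cm³.
11.8153 − 83.5500 ≈ -71.73 cm³.

-71.73 cubic centimeters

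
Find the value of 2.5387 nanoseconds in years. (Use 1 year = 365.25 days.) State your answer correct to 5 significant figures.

8.0447e-17 years

1 ns = 3.16881e-17 yr.
So 2.5387 × 3.16881e-17 ≈ 8.0447e-17 yr.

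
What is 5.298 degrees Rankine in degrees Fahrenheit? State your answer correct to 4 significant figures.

-454.4 °F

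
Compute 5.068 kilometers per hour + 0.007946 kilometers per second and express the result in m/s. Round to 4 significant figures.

5.068 km/h = 1.40778 m/s and 0.007946 km/s = 7.94600 m/s.
1.40778 + 7.94600 ≈ 9.354 m/s.

9.354 m/s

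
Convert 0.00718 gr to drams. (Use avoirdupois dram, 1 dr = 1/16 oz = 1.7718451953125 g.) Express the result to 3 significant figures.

0.000263 dr

1 grain = 0.0365714 drams.
0.00718 × 0.0365714 ≈ 0.000263 dr.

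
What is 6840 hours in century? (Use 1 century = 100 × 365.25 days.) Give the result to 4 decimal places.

0.0078 century

1 hour = 1.14077 × 10^-6 century.
So 6840 × 1.14077 × 10^-6 ≈ 0.0078 century.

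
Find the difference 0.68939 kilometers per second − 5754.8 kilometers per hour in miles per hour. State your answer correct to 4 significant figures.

-2034 mph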